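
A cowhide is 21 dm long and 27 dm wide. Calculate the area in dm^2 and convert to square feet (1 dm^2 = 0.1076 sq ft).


567 dm^2
61.01 sq ft


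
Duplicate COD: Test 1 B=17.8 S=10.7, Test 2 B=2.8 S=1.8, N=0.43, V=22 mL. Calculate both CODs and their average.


COD1 = 1110.2 mg/L
COD2 = 156.4 mg/L
Average = 633.3 mg/L


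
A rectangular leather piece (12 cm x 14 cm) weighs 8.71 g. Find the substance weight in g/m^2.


518.5 g/m^2

Area = 12 x 14 = 168 cm^2
SW = 8.71 / 168 x 10000 = 518.5 g/m^2


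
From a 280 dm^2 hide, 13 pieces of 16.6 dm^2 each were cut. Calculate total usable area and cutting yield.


Usable area = 215.8 dm^2
Yield = 77.1%


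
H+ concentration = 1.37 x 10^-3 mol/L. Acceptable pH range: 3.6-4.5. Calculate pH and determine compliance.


pH = -log10(1.37 x 10^-3) = 2.86
Range: 3.6 to 4.5
Compliant: No


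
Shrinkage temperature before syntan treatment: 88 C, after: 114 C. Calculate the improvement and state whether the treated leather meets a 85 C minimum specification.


Improvement = 114 - 88 = 26 C
Spec check: 114 C >= 85 C? Yes


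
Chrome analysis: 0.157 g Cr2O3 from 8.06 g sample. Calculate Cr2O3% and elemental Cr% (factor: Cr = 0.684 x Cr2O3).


Cr2O3 = 1.95%
Cr = 1.33%

Cr2O3% = 0.157 / 8.06 x 100 = 1.95%
Cr% = 1.95 x 0.684 = 1.33%


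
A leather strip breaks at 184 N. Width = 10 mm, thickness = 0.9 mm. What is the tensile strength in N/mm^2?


Cross-sectional area = 10 x 0.9 = 9.0 mm^2
Tensile strength = 184 / 9.0 = 20.44 N/mm^2


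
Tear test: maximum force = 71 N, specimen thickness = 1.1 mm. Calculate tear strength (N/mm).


64.5 N/mm

Tear strength = force / thickness
Tear = 71 / 1.1 = 64.5 N/mm


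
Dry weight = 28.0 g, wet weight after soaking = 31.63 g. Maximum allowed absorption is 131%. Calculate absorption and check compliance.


WA = (31.63 - 28.0) / 28.0 x 100 = 13.0%
Maximum allowed: 131%
Compliant: Yes


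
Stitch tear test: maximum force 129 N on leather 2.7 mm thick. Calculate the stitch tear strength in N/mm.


47.8 N/mm

Stitch tear strength = force / thickness
STS = 129 / 2.7 = 47.8 N/mm


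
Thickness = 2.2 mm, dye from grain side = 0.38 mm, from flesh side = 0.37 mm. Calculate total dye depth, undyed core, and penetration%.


Total dyed = 0.38 + 0.37 = 0.75 mm
Undyed core = 2.2 - 0.75 = 1.45 mm
Penetration = 0.75 / 2.2 x 100 = 34.1%


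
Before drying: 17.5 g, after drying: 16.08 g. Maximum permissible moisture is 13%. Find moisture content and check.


MC = (17.5 - 16.08) / 17.5 x 100 = 8.1%
Maximum: 13%
Acceptable: Yes


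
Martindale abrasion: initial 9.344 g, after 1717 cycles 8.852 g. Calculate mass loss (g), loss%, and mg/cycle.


Mass loss = 0.492 g
Loss = 5.27%
Rate = 0.287 mg/cycle

Loss = 9.344 - 8.852 = 0.492 g
Loss% = 0.492 / 9.344 x 100 = 5.27%
Rate = 0.492 / 1717 x 1000 = 0.287 mg/cycle


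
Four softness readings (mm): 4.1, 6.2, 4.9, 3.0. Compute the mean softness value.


4.55 mm

Sum = 4.1 + 6.2 + 4.9 + 3.0
Mean = 18.2 / 4 = 4.55 mm


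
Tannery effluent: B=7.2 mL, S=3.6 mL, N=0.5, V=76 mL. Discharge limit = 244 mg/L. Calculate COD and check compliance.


COD = 189.5 mg/L
Compliant: Yes

COD = (7.2 - 3.6) x 0.5 x 8000 / 76 = 189.5 mg/L
Limit: 244 mg/L
Compliant: Yes


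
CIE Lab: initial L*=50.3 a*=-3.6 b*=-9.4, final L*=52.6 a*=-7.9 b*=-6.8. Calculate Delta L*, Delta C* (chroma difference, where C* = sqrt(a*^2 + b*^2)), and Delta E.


Delta L* = 52.6 - 50.3 = 2.3
C1* = sqrt((-3.6)^2 + (-9.4)^2) = 10.066
C2* = sqrt((-7.9)^2 + (-6.8)^2) = 10.424
Delta C* = 10.424 - 10.066 = 0.36
Delta E = sqrt((2.3)^2 + (-4.3)^2 + (2.6)^2) = 5.53


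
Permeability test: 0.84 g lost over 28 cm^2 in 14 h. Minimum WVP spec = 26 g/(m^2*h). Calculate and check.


WVP = 21.43 g/(m^2*h)
Meets specification: No


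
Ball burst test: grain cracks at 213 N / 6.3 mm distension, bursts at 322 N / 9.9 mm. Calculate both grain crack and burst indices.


Crack index = 213 / 6.3 = 33.8 N/mm
Burst index = 322 / 9.9 = 32.5 N/mm


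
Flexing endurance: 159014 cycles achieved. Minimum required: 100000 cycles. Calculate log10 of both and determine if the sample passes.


Achieved: log10 = 5.20
Required: log10 = 5.00
Passes: Yes

log10(159014) = 5.20
log10(100000) = 5.00
Passes: Yes


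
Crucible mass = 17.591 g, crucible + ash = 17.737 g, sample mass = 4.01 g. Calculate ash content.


Ash mass = 0.146 g
Ash content = 3.64%


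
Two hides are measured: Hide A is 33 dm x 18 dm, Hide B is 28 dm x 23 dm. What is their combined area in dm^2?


Hide A area = 33 x 18 = 594 dm^2
Hide B area = 28 x 23 = 644 dm^2
Total = 594 + 644 = 1238 dm^2


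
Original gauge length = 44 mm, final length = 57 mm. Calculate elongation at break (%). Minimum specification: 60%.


Extension = 57 - 44 = 13 mm
Elongation = 13 / 44 x 100 = 29.5%
Minimum required: 60%
Meets specification: No


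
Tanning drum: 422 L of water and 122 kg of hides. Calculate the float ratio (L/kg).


3.5

Float ratio = water / hide weight
Ratio = 422 / 122 = 3.5


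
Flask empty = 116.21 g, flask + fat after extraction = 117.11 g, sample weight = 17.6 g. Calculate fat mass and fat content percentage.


Fat mass = 117.11 - 116.21 = 0.90 g
Fat% = 0.90 / 17.6 x 100 = 5.1%


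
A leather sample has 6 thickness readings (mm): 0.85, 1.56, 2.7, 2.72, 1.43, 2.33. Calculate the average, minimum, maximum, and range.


Sum = 11.59
Average = 11.59 / 6 = 1.93 mm
Minimum = 0.85 mm
Maximum = 2.72 mm
Range = 2.72 - 0.85 = 1.87 mm


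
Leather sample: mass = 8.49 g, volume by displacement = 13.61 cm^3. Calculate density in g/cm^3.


Density = mass / volume
Density = 8.49 / 13.61 = 0.624 g/cm^3


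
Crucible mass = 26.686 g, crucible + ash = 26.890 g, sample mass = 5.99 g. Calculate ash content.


Ash mass = 26.890 - 26.686 = 0.204 g
Ash% = 0.204 / 5.99 x 100 = 3.41%


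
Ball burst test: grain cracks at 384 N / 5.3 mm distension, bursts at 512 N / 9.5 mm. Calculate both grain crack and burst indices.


Crack index = 72.5 N/mm
Burst index = 53.9 N/mm


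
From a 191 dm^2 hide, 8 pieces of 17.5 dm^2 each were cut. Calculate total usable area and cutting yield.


Usable area = 140.0 dm^2
Yield = 73.3%


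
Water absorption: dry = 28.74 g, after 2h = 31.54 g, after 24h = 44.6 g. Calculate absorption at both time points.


2h absorption = 9.7%
24h absorption = 55.2%


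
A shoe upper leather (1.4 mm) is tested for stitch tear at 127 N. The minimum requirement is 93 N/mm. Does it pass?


STS = 127 / 1.4 = 90.7 N/mm
Minimum required: 93 N/mm
Passes: No


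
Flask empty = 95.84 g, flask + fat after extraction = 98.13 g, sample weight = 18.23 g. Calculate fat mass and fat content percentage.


Fat mass = 98.13 - 95.84 = 2.29 g
Fat% = 2.29 / 18.23 x 100 = 12.6%


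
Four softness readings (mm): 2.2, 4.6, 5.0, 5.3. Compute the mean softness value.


4.28 mm

Sum = 2.2 + 4.6 + 5.0 + 5.3
Mean = 17.1 / 4 = 4.28 mm


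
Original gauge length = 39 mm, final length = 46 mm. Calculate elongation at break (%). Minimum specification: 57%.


Extension = 46 - 39 = 7 mm
Elongation = 7 / 39 x 100 = 17.9%
Minimum required: 57%
Meets specification: No


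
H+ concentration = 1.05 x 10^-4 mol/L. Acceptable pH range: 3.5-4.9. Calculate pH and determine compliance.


pH = -log10(1.05 x 10^-4) = 3.98
Range: 3.5 to 4.9
Compliant: Yes


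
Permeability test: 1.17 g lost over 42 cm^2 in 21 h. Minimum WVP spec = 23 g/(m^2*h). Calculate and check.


WVP = 1.17 / (42 x 21) x 10000 = 13.27 g/(m^2*h)
Minimum: 23 g/(m^2*h)
Meets spec: No


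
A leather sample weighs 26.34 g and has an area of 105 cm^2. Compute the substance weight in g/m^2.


Substance weight = mass / area x 10000
SW = 26.34 / 105 x 10000
SW = 2508.6 g/m^2


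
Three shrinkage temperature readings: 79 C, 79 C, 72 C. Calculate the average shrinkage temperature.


76.7 C

Average = (79 + 79 + 72) / 3
Average = 230 / 3 = 76.7 C


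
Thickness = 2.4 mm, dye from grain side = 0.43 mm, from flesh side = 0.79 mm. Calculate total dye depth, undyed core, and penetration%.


Total dyed = 0.43 + 0.79 = 1.22 mm
Undyed core = 2.4 - 1.22 = 1.18 mm
Penetration = 1.22 / 2.4 x 100 = 50.8%


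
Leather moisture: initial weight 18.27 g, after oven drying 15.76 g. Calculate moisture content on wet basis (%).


13.7%

Moisture = 18.27 - 15.76 = 2.51 g
MC = 2.51 / 18.27 x 100 = 13.7%


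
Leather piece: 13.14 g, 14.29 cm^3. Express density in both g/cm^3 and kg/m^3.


Density = 13.14 / 14.29 = 0.920 g/cm^3
Convert: 0.920 x 1000 = 920 kg/m^3


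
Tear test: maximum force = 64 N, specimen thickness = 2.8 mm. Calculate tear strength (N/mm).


22.9 N/mm


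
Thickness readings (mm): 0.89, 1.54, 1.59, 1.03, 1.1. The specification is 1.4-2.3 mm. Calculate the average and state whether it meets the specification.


Average = 1.23 mm
Within specification: No


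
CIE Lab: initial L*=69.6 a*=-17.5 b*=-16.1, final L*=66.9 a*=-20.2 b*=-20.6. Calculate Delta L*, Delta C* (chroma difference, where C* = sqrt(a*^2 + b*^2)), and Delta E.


Delta L* = 66.9 - 69.6 = -2.7
C1* = sqrt((-17.5)^2 + (-16.1)^2) = 23.779
C2* = sqrt((-20.2)^2 + (-20.6)^2) = 28.851
Delta C* = 28.851 - 23.779 = 5.07
Delta E = sqrt((-2.7)^2 + (-2.7)^2 + (-4.5)^2) = 5.90


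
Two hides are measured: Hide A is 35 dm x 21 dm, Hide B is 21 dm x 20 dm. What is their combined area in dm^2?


Hide A area = 35 x 21 = 735 dm^2
Hide B area = 21 x 20 = 420 dm^2
Total = 735 + 420 = 1155 dm^2


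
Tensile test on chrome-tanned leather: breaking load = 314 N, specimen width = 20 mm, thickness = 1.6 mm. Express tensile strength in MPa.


9.81 MPa


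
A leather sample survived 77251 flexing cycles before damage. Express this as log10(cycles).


4.89


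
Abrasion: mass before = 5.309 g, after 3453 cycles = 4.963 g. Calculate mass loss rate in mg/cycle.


0.100 mg/cycle

Mass loss = 5.309 - 4.963 = 0.346 g
Rate = 0.346 / 3453 x 1000 = 0.100 mg/cycle


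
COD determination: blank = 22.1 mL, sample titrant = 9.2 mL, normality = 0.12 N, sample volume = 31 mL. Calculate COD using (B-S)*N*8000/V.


399.5 mg/L

COD = (22.1 - 9.2) x 0.12 x 8000 / 31
COD = 12.9 x 0.12 x 8000 / 31
COD = 399.5 mg/L


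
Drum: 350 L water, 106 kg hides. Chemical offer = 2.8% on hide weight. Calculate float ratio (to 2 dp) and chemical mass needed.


Float ratio = 350 / 106 = 3.30
Chemical = 106 x 2.8 / 100 = 2.968 kg


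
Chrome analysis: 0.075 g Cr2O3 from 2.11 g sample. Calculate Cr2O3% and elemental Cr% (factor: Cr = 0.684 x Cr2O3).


Cr2O3 = 3.55%
Cr = 2.43%

Cr2O3% = 0.075 / 2.11 x 100 = 3.55%
Cr% = 3.55 x 0.684 = 2.43%


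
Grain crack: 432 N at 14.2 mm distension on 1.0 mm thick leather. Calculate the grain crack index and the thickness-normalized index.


Crack index = 30.4 N/mm
Normalized index = 30.4 N/mm per mm


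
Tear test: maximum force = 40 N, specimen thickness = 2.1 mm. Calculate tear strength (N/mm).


19.0 N/mm


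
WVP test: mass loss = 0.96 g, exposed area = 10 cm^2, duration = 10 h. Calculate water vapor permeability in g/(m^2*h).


WVP = mass_loss / (area x time) x 10000
WVP = 0.96 / (10 x 10) x 10000
WVP = 0.96 / 100 x 10000 = 96.00 g/(m^2*h)


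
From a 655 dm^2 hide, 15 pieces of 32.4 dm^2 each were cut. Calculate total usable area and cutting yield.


Usable area = 486.0 dm^2
Yield = 74.2%

Total usable = 15 x 32.4 = 486.0 dm^2
Yield = 486.0 / 655 x 100 = 74.2%


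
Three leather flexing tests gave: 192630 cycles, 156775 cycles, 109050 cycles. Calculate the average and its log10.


Average = (192630 + 156775 + 109050) / 3 = 152818 cycles
log10(152818) = 5.18


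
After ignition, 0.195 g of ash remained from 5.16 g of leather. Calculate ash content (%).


3.78%

Ash% = 0.195 / 5.16 x 100
Ash% = 3.78%


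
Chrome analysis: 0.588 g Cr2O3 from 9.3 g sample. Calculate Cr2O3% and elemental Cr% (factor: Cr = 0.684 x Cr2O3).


Cr2O3 = 6.32%
Cr = 4.32%


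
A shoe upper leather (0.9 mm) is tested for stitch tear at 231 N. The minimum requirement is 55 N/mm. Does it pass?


STS = 256.7 N/mm
Passes: Yes


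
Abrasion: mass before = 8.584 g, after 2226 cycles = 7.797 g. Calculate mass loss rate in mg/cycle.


Mass loss = 8.584 - 7.797 = 0.787 g
Rate = 0.787 / 2226 x 1000 = 0.354 mg/cycle


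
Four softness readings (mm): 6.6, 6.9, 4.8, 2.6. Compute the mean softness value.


5.23 mm

Sum = 6.6 + 6.9 + 4.8 + 2.6
Mean = 20.9 / 4 = 5.23 mm


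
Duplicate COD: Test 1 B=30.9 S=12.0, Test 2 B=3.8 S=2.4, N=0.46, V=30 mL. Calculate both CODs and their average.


COD1 = (30.9 - 12.0) x 0.46 x 8000 / 30 = 2318.4 mg/L
COD2 = (3.8 - 2.4) x 0.46 x 8000 / 30 = 171.7 mg/L
Average = (2318.4 + 171.7) / 2 = 1245.1 mg/L


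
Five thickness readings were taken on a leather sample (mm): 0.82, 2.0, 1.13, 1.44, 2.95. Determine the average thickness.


1.67 mm


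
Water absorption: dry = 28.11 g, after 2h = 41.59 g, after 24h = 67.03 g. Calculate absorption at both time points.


WA (2h) = (41.59 - 28.11) / 28.11 x 100 = 48.0%
WA (24h) = (67.03 - 28.11) / 28.11 x 100 = 138.5%


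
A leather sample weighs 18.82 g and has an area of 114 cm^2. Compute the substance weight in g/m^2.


1650.9 g/m^2

Substance weight = mass / area x 10000
SW = 18.82 / 114 x 10000
SW = 1650.9 g/m^2


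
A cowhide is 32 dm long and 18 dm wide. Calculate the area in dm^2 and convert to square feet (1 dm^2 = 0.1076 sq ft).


576 dm^2
61.98 sq ft

Area = 32 x 18 = 576 dm^2
Conversion: 576 x 0.1076 = 61.98 sq ft


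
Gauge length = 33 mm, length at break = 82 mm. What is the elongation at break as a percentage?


Extension = 82 - 33 = 49 mm
Elongation = 49 / 33 x 100 = 148.5%


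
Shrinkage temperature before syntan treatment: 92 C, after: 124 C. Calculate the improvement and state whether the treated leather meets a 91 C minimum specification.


Improvement = 32 C
Meets 91 C spec: Yes


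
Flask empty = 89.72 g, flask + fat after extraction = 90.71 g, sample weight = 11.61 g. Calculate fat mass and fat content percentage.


Fat mass = 90.71 - 89.72 = 0.99 g
Fat% = 0.99 / 11.61 x 100 = 8.5%


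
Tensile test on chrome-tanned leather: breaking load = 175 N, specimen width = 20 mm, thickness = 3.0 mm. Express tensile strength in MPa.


2.92 MPa


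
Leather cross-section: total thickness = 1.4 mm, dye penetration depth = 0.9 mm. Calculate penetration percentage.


Penetration% = 0.9 / 1.4 x 100
Penetration = 64.3%


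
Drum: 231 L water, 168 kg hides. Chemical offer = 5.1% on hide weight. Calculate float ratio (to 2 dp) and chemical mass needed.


Float ratio = 1.38
Chemical needed = 8.568 kg

Float ratio = 231 / 168 = 1.38
Chemical = 168 x 5.1 / 100 = 8.568 kg


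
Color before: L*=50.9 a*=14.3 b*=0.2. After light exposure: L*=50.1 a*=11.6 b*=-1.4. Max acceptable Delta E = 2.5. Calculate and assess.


dL = -0.8, da = -2.7, db = -1.6
dE = sqrt((-0.8)^2 + (-2.7)^2 + (-1.6)^2) = 3.24
Max = 2.5
Passes: No


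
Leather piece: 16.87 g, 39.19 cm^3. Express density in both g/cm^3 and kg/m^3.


Density = 16.87 / 39.19 = 0.430 g/cm^3
Convert: 0.430 x 1000 = 430 kg/m^3


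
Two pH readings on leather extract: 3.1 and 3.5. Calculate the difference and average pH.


Difference = 0.4
Average pH = 3.30

Difference = |3.1 - 3.5| = 0.4
Average = (3.1 + 3.5) / 2 = 3.30


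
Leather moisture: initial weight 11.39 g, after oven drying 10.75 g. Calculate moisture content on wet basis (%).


Moisture = 11.39 - 10.75 = 0.64 g
MC = 0.64 / 11.39 x 100 = 5.6%


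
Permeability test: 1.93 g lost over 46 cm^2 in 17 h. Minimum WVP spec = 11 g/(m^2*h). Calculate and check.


WVP = 1.93 / (46 x 17) x 10000 = 24.68 g/(m^2*h)
Minimum: 11 g/(m^2*h)
Meets spec: Yes


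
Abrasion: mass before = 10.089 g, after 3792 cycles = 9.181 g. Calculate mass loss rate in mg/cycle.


Mass loss = 10.089 - 9.181 = 0.908 g
Rate = 0.908 / 3792 x 1000 = 0.239 mg/cycle


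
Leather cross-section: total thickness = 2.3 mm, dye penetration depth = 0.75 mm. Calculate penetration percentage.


32.6%

Penetration% = 0.75 / 2.3 x 100
Penetration = 32.6%


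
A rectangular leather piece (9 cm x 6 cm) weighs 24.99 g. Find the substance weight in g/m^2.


4627.8 g/m^2

Area = 9 x 6 = 54 cm^2
SW = 24.99 / 54 x 10000 = 4627.8 g/m^2


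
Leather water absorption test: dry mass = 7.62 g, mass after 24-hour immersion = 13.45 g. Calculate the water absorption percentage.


Water absorbed = 13.45 - 7.62 = 5.83 g
WA% = 5.83 / 7.62 x 100 = 76.5%


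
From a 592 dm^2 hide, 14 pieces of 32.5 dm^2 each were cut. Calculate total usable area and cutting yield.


Total usable = 14 x 32.5 = 455.0 dm^2
Yield = 455.0 / 592 x 100 = 76.9%


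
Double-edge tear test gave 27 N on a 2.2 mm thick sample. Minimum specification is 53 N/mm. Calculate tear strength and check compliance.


Tear strength = 12.3 N/mm
Compliant: No

Tear strength = 27 / 2.2 = 12.3 N/mm
Required minimum = 53 N/mm
Compliant: No


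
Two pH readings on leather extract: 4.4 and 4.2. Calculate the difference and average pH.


Difference = |4.4 - 4.2| = 0.2
Average = (4.4 + 4.2) / 2 = 4.30


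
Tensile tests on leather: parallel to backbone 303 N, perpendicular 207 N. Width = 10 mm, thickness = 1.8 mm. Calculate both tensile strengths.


Parallel = 16.83 N/mm^2
Perpendicular = 11.50 N/mm^2

Area = 10 x 1.8 = 18.0 mm^2
TS (parallel) = 303 / 18.0 = 16.83 N/mm^2
TS (perpendicular) = 207 / 18.0 = 11.50 N/mm^2


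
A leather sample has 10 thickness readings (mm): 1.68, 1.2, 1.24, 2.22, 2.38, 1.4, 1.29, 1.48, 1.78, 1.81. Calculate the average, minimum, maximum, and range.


Sum = 16.48
Average = 16.48 / 10 = 1.65 mm
Minimum = 1.2 mm
Maximum = 2.38 mm
Range = 2.38 - 1.2 = 1.18 mm


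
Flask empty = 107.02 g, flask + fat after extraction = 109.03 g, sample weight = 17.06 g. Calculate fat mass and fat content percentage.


Fat mass = 109.03 - 107.02 = 2.01 g
Fat% = 2.01 / 17.06 x 100 = 11.8%


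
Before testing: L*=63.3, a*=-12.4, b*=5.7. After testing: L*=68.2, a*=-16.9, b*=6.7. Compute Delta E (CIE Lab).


Delta E = 6.73

dL = 68.2 - 63.3 = 4.9
da = -16.9 - (-12.4) = -4.5
db = 6.7 - 5.7 = 1.0
dE = sqrt((4.9)^2 + (-4.5)^2 + (1.0)^2) = 6.73


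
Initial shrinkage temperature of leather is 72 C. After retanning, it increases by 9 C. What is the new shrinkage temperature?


81 C


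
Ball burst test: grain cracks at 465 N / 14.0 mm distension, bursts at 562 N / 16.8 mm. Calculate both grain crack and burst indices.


Crack index = 465 / 14.0 = 33.2 N/mm
Burst index = 562 / 16.8 = 33.5 N/mm


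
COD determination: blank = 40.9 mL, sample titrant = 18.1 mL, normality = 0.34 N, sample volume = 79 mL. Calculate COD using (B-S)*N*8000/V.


COD = (40.9 - 18.1) x 0.34 x 8000 / 79
COD = 22.8 x 0.34 x 8000 / 79
COD = 785.0 mg/L


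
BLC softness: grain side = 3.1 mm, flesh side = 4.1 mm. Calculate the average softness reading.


3.60 mm

Average = (3.1 + 4.1) / 2
Average = 3.60 mm


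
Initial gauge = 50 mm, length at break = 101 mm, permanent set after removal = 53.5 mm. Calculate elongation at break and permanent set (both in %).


Elongation at break = (101 - 50) / 50 x 100 = 102.0%
Permanent set = (53.5 - 50) / 50 x 100 = 7.0%


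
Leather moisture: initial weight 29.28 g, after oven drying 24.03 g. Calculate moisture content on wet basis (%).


Moisture = 29.28 - 24.03 = 5.25 g
MC = 5.25 / 29.28 x 100 = 17.9%


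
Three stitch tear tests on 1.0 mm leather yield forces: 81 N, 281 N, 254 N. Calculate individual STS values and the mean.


STS1 = 81.0 N/mm
STS2 = 281.0 N/mm
STS3 = 254.0 N/mm
Mean = 205.3 N/mm

STS1 = 81 / 1.0 = 81.0 N/mm
STS2 = 281 / 1.0 = 281.0 N/mm
STS3 = 254 / 1.0 = 254.0 N/mm
Mean = (81.0 + 281.0 + 254.0) / 3 = 205.3 N/mm


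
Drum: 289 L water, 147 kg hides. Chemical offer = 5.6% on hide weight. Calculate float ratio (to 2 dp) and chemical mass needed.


Float ratio = 289 / 147 = 1.97
Chemical = 147 x 5.6 / 100 = 8.232 kg


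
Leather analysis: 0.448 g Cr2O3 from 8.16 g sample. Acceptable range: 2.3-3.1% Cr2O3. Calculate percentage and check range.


Cr2O3% = 0.448 / 8.16 x 100 = 5.49%
Acceptable range: 2.3 to 3.1%
Within range: No


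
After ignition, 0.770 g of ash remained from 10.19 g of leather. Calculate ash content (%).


Ash% = 0.770 / 10.19 x 100
Ash% = 7.56%


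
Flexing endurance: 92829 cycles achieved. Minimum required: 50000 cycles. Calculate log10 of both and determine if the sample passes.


Achieved: log10 = 4.97
Required: log10 = 4.70
Passes: Yes


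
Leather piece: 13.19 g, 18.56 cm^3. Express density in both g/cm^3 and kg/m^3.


0.711 g/cm^3
711 kg/m^3


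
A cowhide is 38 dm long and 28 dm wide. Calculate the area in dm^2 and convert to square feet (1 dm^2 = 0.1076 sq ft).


Area = 38 x 28 = 1064 dm^2
Conversion: 1064 x 0.1076 = 114.49 sq ft


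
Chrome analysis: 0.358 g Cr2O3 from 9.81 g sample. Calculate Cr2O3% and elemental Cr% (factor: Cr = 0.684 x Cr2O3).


Cr2O3 = 3.65%
Cr = 2.50%

Cr2O3% = 0.358 / 9.81 x 100 = 3.65%
Cr% = 3.65 x 0.684 = 2.50%


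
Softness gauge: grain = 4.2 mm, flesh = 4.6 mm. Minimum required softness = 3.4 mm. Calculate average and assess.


Average = (4.2 + 4.6) / 2 = 4.40 mm
Minimum = 3.4 mm
Meets requirement: Yes


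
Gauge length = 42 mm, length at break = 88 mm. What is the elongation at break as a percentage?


109.5%


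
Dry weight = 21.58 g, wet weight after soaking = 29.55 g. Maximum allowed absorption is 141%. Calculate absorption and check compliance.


WA = (29.55 - 21.58) / 21.58 x 100 = 36.9%
Maximum allowed: 141%
Compliant: Yes


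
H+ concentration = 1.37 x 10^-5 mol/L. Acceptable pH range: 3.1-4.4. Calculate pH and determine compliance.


pH = 4.86
Compliant: No


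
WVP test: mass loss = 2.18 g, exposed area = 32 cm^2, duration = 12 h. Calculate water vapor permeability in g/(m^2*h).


WVP = mass_loss / (area x time) x 10000
WVP = 2.18 / (32 x 12) x 10000
WVP = 2.18 / 384 x 10000 = 56.77 g/(m^2*h)


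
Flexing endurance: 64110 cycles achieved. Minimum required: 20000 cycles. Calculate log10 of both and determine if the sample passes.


Achieved: log10 = 4.81
Required: log10 = 4.30
Passes: Yes

log10(64110) = 4.81
log10(20000) = 4.30
Passes: Yes


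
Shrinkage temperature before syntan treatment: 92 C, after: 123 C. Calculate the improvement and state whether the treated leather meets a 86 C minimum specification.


Improvement = 31 C
Meets 86 C spec: Yes


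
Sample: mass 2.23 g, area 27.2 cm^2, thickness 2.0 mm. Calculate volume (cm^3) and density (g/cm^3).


Volume = 5.440 cm^3
Density = 0.410 g/cm^3

Thickness in cm = 2.0 / 10 = 0.20 cm
Volume = 27.2 x 0.20 = 5.440 cm^3
Density = 2.23 / 5.440 = 0.410 g/cm^3


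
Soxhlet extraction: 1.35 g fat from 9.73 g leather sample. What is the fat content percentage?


Fat content = 1.35 / 9.73 x 100
Fat = 13.9%


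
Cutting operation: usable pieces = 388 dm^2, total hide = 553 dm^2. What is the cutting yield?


Yield = usable / total x 100
Yield = 388 / 553 x 100 = 70.2%


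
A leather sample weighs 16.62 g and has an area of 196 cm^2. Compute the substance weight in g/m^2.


848.0 g/m^2

Substance weight = mass / area x 10000
SW = 16.62 / 196 x 10000
SW = 848.0 g/m^2


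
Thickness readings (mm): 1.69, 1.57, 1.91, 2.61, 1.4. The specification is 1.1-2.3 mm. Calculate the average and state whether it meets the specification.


Average = 1.84 mm
Within specification: Yes

Sum = 9.18
Average = 9.18 / 5 = 1.84 mm
Specification range: 1.1 to 2.3 mm
Within spec: Yes


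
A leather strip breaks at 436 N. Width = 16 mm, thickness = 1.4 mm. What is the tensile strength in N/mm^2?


19.46 N/mm^2

Cross-sectional area = 16 x 1.4 = 22.4 mm^2
Tensile strength = 436 / 22.4 = 19.46 N/mm^2


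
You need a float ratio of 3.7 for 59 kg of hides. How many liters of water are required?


Water = hide weight x target ratio
Water = 59 x 3.7 = 218.3 L


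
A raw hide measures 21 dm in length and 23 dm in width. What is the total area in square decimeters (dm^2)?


483 dm^2

Area = length x width
Area = 21 x 23 = 483 dm^2


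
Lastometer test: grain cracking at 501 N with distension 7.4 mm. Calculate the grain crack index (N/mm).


Grain crack index = force / distension
Index = 501 / 7.4 = 67.7 N/mm


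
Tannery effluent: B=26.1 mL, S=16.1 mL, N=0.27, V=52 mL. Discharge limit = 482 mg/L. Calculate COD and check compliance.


COD = 415.4 mg/L
Compliant: Yes

COD = (26.1 - 16.1) x 0.27 x 8000 / 52 = 415.4 mg/L
Limit: 482 mg/L
Compliant: Yes


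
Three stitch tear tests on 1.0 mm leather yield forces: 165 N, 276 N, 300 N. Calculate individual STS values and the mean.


STS1 = 165.0 N/mm
STS2 = 276.0 N/mm
STS3 = 300.0 N/mm
Mean = 247.0 N/mm

STS1 = 165 / 1.0 = 165.0 N/mm
STS2 = 276 / 1.0 = 276.0 N/mm
STS3 = 300 / 1.0 = 300.0 N/mm
Mean = (165.0 + 276.0 + 300.0) / 3 = 247.0 N/mm


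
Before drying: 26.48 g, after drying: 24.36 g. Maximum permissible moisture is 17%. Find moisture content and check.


Moisture content = 8.0%
Acceptable: Yes

MC = (26.48 - 24.36) / 26.48 x 100 = 8.0%
Maximum: 17%
Acceptable: Yes


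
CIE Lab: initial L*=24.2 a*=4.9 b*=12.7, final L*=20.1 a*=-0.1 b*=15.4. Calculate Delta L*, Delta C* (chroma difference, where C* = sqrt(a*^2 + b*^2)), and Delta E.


Delta L* = -4.1
Delta C* = 1.79
Delta E = 7.01


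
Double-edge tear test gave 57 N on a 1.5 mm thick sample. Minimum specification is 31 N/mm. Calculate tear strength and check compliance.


Tear strength = 57 / 1.5 = 38.0 N/mm
Required minimum = 31 N/mm
Compliant: Yes


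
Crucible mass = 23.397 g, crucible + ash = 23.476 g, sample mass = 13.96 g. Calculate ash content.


Ash mass = 23.476 - 23.397 = 0.079 g
Ash% = 0.079 / 13.96 x 100 = 0.57%


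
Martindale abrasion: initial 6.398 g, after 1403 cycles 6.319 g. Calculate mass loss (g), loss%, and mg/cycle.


Mass loss = 0.079 g
Loss = 1.23%
Rate = 0.056 mg/cycle


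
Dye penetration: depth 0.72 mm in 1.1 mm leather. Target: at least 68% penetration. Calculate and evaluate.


Penetration = 0.72 / 1.1 x 100 = 65.5%
Target: 68%
Meets target: No


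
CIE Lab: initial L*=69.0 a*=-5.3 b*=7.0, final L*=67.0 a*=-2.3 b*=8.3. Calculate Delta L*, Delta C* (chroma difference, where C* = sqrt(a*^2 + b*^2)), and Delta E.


Delta L* = -2.0
Delta C* = -0.17
Delta E = 3.83

Delta L* = 67.0 - 69.0 = -2.0
C1* = sqrt((-5.3)^2 + (7.0)^2) = 8.780
C2* = sqrt((-2.3)^2 + (8.3)^2) = 8.613
Delta C* = 8.613 - 8.780 = -0.17
Delta E = sqrt((-2.0)^2 + (3.0)^2 + (1.3)^2) = 3.83


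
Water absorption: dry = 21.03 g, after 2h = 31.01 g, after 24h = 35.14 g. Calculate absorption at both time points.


2h absorption = 47.5%
24h absorption = 67.1%

WA (2h) = (31.01 - 21.03) / 21.03 x 100 = 47.5%
WA (24h) = (35.14 - 21.03) / 21.03 x 100 = 67.1%


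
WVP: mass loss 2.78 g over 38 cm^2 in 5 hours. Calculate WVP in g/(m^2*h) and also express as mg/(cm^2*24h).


WVP = 2.78 / (38 x 5) x 10000 = 146.32 g/(m^2*h)
Mass loss in mg = 2.78 x 1000 = 2780 mg
Per cm^2 per 24h in mg: 2780 x 24 / (38 x 5) = 66720 / 190 = 351.16 mg/(cm^2*24h)


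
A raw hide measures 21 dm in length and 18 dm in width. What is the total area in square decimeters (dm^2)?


378 dm^2


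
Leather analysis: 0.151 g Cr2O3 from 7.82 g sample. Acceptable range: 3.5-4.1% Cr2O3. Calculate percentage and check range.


Cr2O3% = 0.151 / 7.82 x 100 = 1.93%
Acceptable range: 3.5 to 4.1%
Within range: No


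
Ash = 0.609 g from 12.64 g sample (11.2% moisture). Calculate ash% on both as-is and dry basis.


As-is ash = 4.82%
Dry-basis ash = 5.43%

As-is ash% = 0.609 / 12.64 x 100 = 4.82%
Dry mass = 12.64 x (100 - 11.2) / 100 = 11.22432 g
Dry-basis ash% = 0.609 / 11.22432 x 100 = 5.43%


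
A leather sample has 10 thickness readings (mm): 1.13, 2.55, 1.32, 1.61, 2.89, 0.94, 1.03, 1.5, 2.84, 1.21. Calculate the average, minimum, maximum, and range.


Sum = 17.02
Average = 17.02 / 10 = 1.70 mm
Minimum = 0.94 mm
Maximum = 2.89 mm
Range = 2.89 - 0.94 = 1.95 mm


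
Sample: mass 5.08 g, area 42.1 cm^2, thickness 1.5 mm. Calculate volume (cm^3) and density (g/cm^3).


Thickness in cm = 1.5 / 10 = 0.15 cm
Volume = 42.1 x 0.15 = 6.315 cm^3
Density = 5.08 / 6.315 = 0.804 g/cm^3


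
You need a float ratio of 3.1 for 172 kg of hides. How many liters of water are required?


533.2 L

Water = hide weight x target ratio
Water = 172 x 3.1 = 533.2 L


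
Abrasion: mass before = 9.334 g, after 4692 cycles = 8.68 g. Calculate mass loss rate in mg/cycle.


Mass loss = 9.334 - 8.68 = 0.654 g
Rate = 0.654 / 4692 x 1000 = 0.139 mg/cycle


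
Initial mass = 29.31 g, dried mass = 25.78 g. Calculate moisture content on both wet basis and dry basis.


Wet basis = 12.0%
Dry basis = 13.7%

Moisture lost = 29.31 - 25.78 = 3.53 g
Wet basis MC = 3.53 / 29.31 x 100 = 12.0%
Dry basis MC = 3.53 / 25.78 x 100 = 13.7%


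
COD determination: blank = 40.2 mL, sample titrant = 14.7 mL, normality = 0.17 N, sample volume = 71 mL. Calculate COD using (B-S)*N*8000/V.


COD = (40.2 - 14.7) x 0.17 x 8000 / 71
COD = 25.5 x 0.17 x 8000 / 71
COD = 488.5 mg/L


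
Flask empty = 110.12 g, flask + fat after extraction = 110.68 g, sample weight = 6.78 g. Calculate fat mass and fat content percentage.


Fat mass = 110.68 - 110.12 = 0.56 g
Fat% = 0.56 / 6.78 x 100 = 8.3%


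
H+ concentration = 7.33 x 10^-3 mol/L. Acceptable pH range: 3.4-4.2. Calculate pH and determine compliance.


pH = -log10(7.33 x 10^-3) = 2.13
Range: 3.4 to 4.2
Compliant: No


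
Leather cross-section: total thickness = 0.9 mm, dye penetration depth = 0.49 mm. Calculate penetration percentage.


54.4%

Penetration% = 0.49 / 0.9 x 100
Penetration = 54.4%


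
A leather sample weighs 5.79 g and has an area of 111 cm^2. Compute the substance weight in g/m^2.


Substance weight = mass / area x 10000
SW = 5.79 / 111 x 10000
SW = 521.6 g/m^2


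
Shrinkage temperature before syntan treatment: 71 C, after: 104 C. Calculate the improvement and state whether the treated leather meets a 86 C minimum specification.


Improvement = 33 C
Meets 86 C spec: Yes

Improvement = 104 - 71 = 33 C
Spec check: 104 C >= 86 C? Yes


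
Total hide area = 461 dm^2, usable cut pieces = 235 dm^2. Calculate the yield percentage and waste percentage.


Yield = 235 / 461 x 100 = 51.0%
Waste = 461 - 235 = 226 dm^2
Waste% = 100 - 51.0 = 49.0%


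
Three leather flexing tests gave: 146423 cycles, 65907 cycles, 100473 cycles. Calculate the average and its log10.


Average = 104268 cycles
log10 = 5.02

Average = (146423 + 65907 + 100473) / 3 = 104268 cycles
log10(104268) = 5.02


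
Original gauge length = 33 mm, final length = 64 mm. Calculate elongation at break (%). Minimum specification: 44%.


Elongation = 93.9%
Meets spec: Yes

Extension = 64 - 33 = 31 mm
Elongation = 31 / 33 x 100 = 93.9%
Minimum required: 44%
Meets specification: Yes


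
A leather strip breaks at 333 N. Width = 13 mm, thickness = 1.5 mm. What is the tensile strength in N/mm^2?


Cross-sectional area = 13 x 1.5 = 19.5 mm^2
Tensile strength = 333 / 19.5 = 17.08 N/mm^2


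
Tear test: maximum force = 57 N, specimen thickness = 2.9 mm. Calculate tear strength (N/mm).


Tear strength = force / thickness
Tear = 57 / 2.9 = 19.7 N/mm


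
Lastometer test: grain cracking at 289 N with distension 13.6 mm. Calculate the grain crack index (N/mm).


Grain crack index = force / distension
Index = 289 / 13.6 = 21.3 N/mm


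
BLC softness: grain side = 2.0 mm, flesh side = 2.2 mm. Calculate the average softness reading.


Average = (2.0 + 2.2) / 2
Average = 2.10 mm


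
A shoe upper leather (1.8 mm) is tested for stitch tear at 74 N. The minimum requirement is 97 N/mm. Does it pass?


STS = 41.1 N/mm
Passes: No

STS = 74 / 1.8 = 41.1 N/mm
Minimum required: 97 N/mm
Passes: No


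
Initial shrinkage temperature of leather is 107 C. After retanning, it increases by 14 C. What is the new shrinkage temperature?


121 C

New Ts = 107 + 14 = 121 C


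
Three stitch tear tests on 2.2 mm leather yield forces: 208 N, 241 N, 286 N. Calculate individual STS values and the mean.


STS1 = 94.5 N/mm
STS2 = 109.5 N/mm
STS3 = 130.0 N/mm
Mean = 111.3 N/mm

STS1 = 208 / 2.2 = 94.5 N/mm
STS2 = 241 / 2.2 = 109.5 N/mm
STS3 = 286 / 2.2 = 130.0 N/mm
Mean = (94.5 + 109.5 + 130.0) / 3 = 111.3 N/mm


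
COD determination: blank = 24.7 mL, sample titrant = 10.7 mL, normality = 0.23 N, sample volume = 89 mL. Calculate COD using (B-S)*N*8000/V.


289.4 mg/L

COD = (24.7 - 10.7) x 0.23 x 8000 / 89
COD = 14.0 x 0.23 x 8000 / 89
COD = 289.4 mg/L


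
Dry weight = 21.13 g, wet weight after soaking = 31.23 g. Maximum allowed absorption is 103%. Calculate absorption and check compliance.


Absorption = 47.8%
Compliant: Yes


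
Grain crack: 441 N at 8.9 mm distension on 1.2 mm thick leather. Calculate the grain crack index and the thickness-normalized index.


Crack index = 441 / 8.9 = 49.6 N/mm
Normalized = 49.6 / 1.2 = 41.3 N/mm per mm


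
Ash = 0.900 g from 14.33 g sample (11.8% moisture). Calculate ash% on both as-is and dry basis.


As-is ash% = 0.900 / 14.33 x 100 = 6.28%
Dry mass = 14.33 x (100 - 11.8) / 100 = 12.63906 g
Dry-basis ash% = 0.900 / 12.63906 x 100 = 7.12%


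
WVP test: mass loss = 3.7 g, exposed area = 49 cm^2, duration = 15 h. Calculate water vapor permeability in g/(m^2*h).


WVP = mass_loss / (area x time) x 10000
WVP = 3.7 / (49 x 15) x 10000
WVP = 3.7 / 735 x 10000 = 50.34 g/(m^2*h)


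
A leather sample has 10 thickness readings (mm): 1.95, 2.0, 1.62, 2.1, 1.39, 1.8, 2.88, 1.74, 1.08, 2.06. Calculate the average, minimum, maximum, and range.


Average = 1.86 mm
Min = 1.08 mm
Max = 2.88 mm
Range = 1.80 mm

Sum = 18.62
Average = 18.62 / 10 = 1.86 mm
Minimum = 1.08 mm
Maximum = 2.88 mm
Range = 2.88 - 1.08 = 1.80 mm


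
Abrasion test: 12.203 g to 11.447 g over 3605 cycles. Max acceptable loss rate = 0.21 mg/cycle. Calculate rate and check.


Loss = 12.203 - 11.447 = 0.756 g
Rate = 0.756 g / 3605 cycles x 1000 = 0.210 mg/cycle
Max = 0.21 mg/cycle
Passes: Yes


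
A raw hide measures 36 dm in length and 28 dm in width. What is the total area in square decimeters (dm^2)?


1008 dm^2

Area = length x width
Area = 36 x 28 = 1008 dm^2


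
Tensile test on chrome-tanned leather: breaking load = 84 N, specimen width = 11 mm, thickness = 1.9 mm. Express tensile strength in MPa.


4.02 MPa

Cross-section = 11 x 1.9 = 20.9 mm^2
TS = 84 / 20.9 = 4.02 MPa
(1 N/mm^2 = 1 MPa)


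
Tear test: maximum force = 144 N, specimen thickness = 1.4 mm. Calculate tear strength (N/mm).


102.9 N/mm


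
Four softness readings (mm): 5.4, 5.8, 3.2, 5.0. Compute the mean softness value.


Sum = 5.4 + 5.8 + 3.2 + 5.0
Mean = 19.4 / 4 = 4.85 mm


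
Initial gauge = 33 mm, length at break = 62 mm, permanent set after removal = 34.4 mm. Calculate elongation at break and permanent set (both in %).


Elongation at break = 87.9%
Permanent set = 4.2%

Elongation at break = (62 - 33) / 33 x 100 = 87.9%
Permanent set = (34.4 - 33) / 33 x 100 = 4.2%


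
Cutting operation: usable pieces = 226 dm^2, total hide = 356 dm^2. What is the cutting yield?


Yield = usable / total x 100
Yield = 226 / 356 x 100 = 63.5%


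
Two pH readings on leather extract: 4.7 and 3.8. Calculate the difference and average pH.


Difference = |4.7 - 3.8| = 0.9
Average = (4.7 + 3.8) / 2 = 4.25


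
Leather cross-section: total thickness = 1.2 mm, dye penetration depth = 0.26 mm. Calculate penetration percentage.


Penetration% = 0.26 / 1.2 x 100
Penetration = 21.7%


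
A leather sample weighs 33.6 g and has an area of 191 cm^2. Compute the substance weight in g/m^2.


1759.2 g/m^2


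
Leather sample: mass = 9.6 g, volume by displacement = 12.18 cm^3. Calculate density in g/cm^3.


0.788 g/cm^3


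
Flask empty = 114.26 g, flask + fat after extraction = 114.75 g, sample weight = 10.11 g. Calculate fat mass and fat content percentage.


Fat mass = 0.49 g
Fat content = 4.8%


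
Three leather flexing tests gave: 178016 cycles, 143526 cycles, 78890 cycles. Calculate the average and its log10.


Average = (178016 + 143526 + 78890) / 3 = 133477 cycles
log10(133477) = 5.13


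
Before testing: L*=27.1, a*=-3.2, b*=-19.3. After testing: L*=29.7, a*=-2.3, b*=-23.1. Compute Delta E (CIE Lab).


dL = 29.7 - 27.1 = 2.6
da = -2.3 - (-3.2) = 0.9
db = -23.1 - (-19.3) = -3.8
dE = sqrt((2.6)^2 + (0.9)^2 + (-3.8)^2) = 4.69


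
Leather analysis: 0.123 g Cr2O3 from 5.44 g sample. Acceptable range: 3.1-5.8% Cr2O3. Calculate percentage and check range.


Cr2O3 = 2.26%
Within range: No

Cr2O3% = 0.123 / 5.44 x 100 = 2.26%
Acceptable range: 3.1 to 5.8%
Within range: No


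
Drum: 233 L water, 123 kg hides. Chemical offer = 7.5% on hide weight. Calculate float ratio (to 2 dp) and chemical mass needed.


Float ratio = 233 / 123 = 1.89
Chemical = 123 x 7.5 / 100 = 9.225 kg


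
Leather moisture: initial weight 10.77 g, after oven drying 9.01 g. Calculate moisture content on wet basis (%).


16.3%


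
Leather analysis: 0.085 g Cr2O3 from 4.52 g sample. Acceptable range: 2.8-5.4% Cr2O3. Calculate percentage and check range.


Cr2O3 = 1.88%
Within range: No

Cr2O3% = 0.085 / 4.52 x 100 = 1.88%
Acceptable range: 2.8 to 5.4%
Within range: No


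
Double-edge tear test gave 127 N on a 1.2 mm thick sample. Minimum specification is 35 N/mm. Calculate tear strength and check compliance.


Tear strength = 105.8 N/mm
Compliant: Yes

Tear strength = 127 / 1.2 = 105.8 N/mm
Required minimum = 35 N/mm
Compliant: Yes


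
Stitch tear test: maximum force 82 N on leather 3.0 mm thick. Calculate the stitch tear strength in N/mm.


27.3 N/mm

Stitch tear strength = force / thickness
STS = 82 / 3.0 = 27.3 N/mm


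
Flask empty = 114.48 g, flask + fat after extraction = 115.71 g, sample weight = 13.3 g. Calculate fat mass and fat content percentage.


Fat mass = 1.23 g
Fat content = 9.2%

Fat mass = 115.71 - 114.48 = 1.23 g
Fat% = 1.23 / 13.3 x 100 = 9.2%


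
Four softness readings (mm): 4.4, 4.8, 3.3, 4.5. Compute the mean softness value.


Sum = 4.4 + 4.8 + 3.3 + 4.5
Mean = 17.0 / 4 = 4.25 mm


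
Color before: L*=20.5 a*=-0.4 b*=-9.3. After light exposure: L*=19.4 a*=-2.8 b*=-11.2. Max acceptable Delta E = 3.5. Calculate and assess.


Delta E = 3.25
Passes: Yes

dL = -1.1, da = -2.4, db = -1.9
dE = sqrt((-1.1)^2 + (-2.4)^2 + (-1.9)^2) = 3.25
Max = 3.5
Passes: Yes


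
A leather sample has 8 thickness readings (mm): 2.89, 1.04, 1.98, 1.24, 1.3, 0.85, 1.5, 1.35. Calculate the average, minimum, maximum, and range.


Sum = 12.15
Average = 12.15 / 8 = 1.52 mm
Minimum = 0.85 mm
Maximum = 2.89 mm
Range = 2.89 - 0.85 = 2.04 mm


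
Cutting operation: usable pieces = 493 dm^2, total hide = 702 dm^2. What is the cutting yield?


70.2%


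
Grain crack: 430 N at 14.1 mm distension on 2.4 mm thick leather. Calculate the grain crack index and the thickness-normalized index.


Crack index = 30.5 N/mm
Normalized index = 12.7 N/mm per mm

Crack index = 430 / 14.1 = 30.5 N/mm
Normalized = 30.5 / 2.4 = 12.7 N/mm per mm


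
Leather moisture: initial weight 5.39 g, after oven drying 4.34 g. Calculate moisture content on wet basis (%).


19.5%


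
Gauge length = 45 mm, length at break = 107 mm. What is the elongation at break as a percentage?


Extension = 107 - 45 = 62 mm
Elongation = 62 / 45 x 100 = 137.8%
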